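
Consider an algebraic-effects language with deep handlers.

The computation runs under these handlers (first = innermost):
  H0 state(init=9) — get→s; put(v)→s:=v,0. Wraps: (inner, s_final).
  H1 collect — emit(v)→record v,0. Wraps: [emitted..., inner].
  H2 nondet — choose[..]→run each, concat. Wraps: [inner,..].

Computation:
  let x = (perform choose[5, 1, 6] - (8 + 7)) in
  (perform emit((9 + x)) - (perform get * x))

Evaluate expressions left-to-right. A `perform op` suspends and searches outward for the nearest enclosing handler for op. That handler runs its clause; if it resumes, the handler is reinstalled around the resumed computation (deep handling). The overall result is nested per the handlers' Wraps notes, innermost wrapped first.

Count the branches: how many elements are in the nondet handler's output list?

Answer: 3

Evaluation trace:
choose[5, 1, 6] @ H2
  branch[0] choose=5:
    emit(-1) @ H1 ⇒ out+=-1
    get @ H0 ⇒ 9
    H0 returns (90, 9)
    H1 returns [-1, (90, 9)]
    H2 returns [[-1, (90, 9)]]
  branch[1] choose=1:
    emit(-5) @ H1 ⇒ out+=-5
    get @ H0 ⇒ 9
    H0 returns (126, 9)
    H1 returns [-5, (126, 9)]
    H2 returns [[-5, (126, 9)]]
  branch[2] choose=6:
    emit(0) @ H1 ⇒ out+=0
    get @ H0 ⇒ 9
    H0 returns (81, 9)
    H1 returns [0, (81, 9)]
    H2 returns [[0, (81, 9)]]
= [[-1, (90, 9)], [-5, (126, 9)], [0, (81, 9)]]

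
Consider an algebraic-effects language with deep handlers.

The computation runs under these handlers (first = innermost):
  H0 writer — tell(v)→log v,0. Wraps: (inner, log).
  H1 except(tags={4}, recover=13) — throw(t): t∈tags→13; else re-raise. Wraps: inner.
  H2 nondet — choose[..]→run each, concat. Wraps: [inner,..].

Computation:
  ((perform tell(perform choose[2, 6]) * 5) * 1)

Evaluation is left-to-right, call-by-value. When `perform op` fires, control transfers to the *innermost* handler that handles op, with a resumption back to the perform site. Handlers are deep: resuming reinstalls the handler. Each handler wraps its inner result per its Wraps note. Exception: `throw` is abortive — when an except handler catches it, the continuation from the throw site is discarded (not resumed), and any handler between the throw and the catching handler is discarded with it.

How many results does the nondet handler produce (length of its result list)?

Working:
choose[2, 6] @ H2
  branch[0] choose=2:
    tell(2) @ H0 ⇒ log+=2
    H0 returns (0, (2))
    H1 returns (0, (2))
    H2 returns [(0, (2))]
  branch[1] choose=6:
    tell(6) @ H0 ⇒ log+=6
    H0 returns (0, (6))
    H1 returns (0, (6))
    H2 returns [(0, (6))]
= [(0, (2)), (0, (6))]

Answer: 2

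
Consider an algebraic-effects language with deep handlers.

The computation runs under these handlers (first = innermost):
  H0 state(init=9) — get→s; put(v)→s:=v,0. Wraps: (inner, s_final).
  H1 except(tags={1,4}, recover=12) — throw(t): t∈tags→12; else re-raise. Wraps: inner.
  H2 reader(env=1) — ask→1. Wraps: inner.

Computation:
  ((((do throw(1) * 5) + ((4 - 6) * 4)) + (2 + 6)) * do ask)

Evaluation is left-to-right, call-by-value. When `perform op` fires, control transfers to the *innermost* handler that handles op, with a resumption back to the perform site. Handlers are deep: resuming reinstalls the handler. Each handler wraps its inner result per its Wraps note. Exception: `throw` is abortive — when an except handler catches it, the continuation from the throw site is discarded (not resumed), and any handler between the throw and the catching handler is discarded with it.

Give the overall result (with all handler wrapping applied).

Step-by-step:
throw(1) @ H1 caught ⇒ 12
H2 returns 12
= 12

Answer: 12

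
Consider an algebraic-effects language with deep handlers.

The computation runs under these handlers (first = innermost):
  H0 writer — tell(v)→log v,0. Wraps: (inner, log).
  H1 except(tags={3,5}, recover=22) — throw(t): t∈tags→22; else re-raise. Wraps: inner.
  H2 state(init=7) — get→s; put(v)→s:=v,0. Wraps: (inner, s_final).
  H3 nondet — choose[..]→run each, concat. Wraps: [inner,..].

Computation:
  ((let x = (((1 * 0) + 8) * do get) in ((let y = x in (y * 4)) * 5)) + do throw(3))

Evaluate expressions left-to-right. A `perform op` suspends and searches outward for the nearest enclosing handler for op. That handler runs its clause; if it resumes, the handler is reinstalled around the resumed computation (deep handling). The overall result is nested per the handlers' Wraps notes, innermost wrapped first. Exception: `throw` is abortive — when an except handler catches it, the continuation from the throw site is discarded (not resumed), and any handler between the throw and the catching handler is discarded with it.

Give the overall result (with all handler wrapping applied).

Working:
get @ H2 ⇒ 7
throw(3) @ H1 caught ⇒ 22
H2 returns (22, 7)
H3 returns [(22, 7)]
= [(22, 7)]

Answer: [(22, 7)]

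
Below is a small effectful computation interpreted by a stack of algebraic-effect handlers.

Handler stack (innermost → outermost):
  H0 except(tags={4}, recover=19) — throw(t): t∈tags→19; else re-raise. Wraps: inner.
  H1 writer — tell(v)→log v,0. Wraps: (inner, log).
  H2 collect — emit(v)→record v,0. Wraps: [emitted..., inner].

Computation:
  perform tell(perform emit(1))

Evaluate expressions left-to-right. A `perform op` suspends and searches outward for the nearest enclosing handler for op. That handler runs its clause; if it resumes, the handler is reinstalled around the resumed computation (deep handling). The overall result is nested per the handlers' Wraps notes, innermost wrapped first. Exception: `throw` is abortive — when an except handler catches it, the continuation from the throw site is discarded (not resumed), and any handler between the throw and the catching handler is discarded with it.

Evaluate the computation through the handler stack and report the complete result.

Answer: [1, (0, (0))]

Step-by-step:
emit(1) @ H2 ⇒ out+=1
tell(0) @ H1 ⇒ log+=0
H0 returns 0
H1 returns (0, (0))
H2 returns [1, (0, (0))]
= [1, (0, (0))]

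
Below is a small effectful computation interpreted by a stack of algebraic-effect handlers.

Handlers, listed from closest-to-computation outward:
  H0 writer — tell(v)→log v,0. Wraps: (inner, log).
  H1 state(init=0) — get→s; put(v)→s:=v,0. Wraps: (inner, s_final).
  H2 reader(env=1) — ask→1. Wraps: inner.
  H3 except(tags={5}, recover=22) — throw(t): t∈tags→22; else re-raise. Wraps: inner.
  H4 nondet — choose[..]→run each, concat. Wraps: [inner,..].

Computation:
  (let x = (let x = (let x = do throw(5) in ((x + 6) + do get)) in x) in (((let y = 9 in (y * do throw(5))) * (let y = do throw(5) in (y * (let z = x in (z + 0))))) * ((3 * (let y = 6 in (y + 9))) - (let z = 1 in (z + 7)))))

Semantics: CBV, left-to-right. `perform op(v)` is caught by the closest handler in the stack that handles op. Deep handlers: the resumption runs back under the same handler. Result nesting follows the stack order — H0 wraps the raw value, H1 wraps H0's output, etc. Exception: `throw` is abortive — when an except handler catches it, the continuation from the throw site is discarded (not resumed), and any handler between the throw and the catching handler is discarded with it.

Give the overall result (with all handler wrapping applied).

Answer: [22]

Step-by-step:
throw(5) @ H3 caught ⇒ 22
H4 returns [22]
= [22]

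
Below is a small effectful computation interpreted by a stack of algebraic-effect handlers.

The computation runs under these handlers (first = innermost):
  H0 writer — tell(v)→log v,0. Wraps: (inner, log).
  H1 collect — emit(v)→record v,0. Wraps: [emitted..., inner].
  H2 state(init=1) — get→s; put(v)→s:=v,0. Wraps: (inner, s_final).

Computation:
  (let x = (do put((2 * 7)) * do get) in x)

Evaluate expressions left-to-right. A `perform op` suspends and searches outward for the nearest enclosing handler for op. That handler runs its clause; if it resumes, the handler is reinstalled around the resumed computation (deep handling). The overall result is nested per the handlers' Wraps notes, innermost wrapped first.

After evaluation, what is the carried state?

Evaluation trace:
put(14) @ H2 ⇒ s:=14
get @ H2 ⇒ 14
H0 returns (0, ())
H1 returns [(0, ())]
H2 returns ([(0, ())], 14)
= ([(0, ())], 14)

Answer: 14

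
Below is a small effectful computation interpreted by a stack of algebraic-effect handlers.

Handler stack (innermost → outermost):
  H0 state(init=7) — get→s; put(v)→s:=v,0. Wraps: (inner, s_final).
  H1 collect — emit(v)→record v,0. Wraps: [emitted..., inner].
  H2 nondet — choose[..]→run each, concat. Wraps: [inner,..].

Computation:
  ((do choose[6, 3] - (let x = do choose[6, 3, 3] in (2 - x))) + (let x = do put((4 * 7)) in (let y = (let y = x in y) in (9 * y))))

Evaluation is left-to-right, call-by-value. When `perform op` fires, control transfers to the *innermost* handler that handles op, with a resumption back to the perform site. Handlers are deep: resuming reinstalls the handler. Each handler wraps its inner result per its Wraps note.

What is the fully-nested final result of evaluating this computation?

Answer: [[(10, 28)], [(7, 28)], [(7, 28)], [(7, 28)], [(4, 28)], [(4, 28)]]

Evaluation trace:
choose[6, 3] @ H2
  branch[0] choose=6:
    choose[6, 3, 3] @ H2
      branch[0] choose=6:
        put(28) @ H0 ⇒ s:=28
        H0 returns (10, 28)
        H1 returns [(10, 28)]
        H2 returns [[(10, 28)]]
      branch[1] choose=3:
        put(28) @ H0 ⇒ s:=28
        H0 returns (7, 28)
        H1 returns [(7, 28)]
        H2 returns [[(7, 28)]]
      branch[2] choose=3:
        put(28) @ H0 ⇒ s:=28
        H0 returns (7, 28)
        H1 returns [(7, 28)]
        H2 returns [[(7, 28)]]
  branch[1] choose=3:
    choose[6, 3, 3] @ H2
      branch[0] choose=6:
        put(28) @ H0 ⇒ s:=28
        H0 returns (7, 28)
        H1 returns [(7, 28)]
        H2 returns [[(7, 28)]]
      branch[1] choose=3:
        put(28) @ H0 ⇒ s:=28
        H0 returns (4, 28)
        H1 returns [(4, 28)]
        H2 returns [[(4, 28)]]
      branch[2] choose=3:
        put(28) @ H0 ⇒ s:=28
        H0 returns (4, 28)
        H1 returns [(4, 28)]
        H2 returns [[(4, 28)]]
= [[(10, 28)], [(7, 28)], [(7, 28)], [(7, 28)], [(4, 28)], [(4, 28)]]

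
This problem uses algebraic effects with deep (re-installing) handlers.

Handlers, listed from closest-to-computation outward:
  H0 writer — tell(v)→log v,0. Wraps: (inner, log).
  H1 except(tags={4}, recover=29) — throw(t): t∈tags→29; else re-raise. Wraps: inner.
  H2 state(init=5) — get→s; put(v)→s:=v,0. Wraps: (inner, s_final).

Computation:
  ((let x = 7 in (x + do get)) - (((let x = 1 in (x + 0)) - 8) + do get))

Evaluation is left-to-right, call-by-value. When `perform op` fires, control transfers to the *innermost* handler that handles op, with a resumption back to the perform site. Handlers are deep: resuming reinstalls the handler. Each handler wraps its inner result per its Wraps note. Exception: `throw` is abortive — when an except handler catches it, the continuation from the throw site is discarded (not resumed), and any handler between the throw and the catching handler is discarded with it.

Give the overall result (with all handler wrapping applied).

Answer: ((14, ()), 5)

Evaluation trace:
get @ H2 ⇒ 5
get @ H2 ⇒ 5
H0 returns (14, ())
H1 returns (14, ())
H2 returns ((14, ()), 5)
= ((14, ()), 5)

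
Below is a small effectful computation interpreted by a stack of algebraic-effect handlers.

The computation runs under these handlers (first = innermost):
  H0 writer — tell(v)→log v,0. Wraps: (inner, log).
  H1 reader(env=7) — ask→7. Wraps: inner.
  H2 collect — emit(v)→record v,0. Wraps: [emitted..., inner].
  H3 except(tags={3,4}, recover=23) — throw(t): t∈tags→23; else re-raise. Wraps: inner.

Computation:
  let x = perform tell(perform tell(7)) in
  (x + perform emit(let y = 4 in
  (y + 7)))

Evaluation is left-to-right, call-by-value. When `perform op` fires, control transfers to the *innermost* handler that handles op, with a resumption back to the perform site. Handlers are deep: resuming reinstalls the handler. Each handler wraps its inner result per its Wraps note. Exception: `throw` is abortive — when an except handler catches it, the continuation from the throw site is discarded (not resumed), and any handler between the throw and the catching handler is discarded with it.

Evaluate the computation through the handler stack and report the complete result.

Step-by-step:
tell(7) @ H0 ⇒ log+=7
tell(0) @ H0 ⇒ log+=0
emit(11) @ H2 ⇒ out+=11
H0 returns (0, (7, 0))
H1 returns (0, (7, 0))
H2 returns [11, (0, (7, 0))]
H3 returns [11, (0, (7, 0))]
= [11, (0, (7, 0))]

Answer: [11, (0, (7, 0))]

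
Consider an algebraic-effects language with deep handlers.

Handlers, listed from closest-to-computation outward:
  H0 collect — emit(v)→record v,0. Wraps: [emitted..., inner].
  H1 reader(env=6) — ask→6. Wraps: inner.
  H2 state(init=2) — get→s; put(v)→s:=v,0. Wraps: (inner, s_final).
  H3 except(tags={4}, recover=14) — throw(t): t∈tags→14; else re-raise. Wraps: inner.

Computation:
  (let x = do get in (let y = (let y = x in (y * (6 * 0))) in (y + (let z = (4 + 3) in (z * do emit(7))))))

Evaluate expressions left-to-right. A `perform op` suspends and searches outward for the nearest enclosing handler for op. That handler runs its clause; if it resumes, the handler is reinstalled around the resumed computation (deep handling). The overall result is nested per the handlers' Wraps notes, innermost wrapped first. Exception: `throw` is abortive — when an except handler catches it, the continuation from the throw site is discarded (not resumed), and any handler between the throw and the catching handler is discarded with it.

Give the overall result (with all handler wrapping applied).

Working:
get @ H2 ⇒ 2
emit(7) @ H0 ⇒ out+=7
H0 returns [7, 0]
H1 returns [7, 0]
H2 returns ([7, 0], 2)
H3 returns ([7, 0], 2)
= ([7, 0], 2)

Answer: ([7, 0], 2)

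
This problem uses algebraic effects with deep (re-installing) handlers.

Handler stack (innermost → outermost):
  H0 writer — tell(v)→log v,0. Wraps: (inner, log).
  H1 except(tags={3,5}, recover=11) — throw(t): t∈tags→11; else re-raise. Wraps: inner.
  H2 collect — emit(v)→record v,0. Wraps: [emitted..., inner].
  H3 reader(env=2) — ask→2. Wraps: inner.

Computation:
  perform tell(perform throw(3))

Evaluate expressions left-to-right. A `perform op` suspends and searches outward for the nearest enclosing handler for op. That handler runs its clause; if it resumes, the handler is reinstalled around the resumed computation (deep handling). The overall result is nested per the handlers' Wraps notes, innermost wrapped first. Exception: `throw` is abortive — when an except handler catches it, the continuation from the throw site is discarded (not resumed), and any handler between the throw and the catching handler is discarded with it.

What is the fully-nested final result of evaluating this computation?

Answer: [11]

Step-by-step:
throw(3) @ H1 caught ⇒ 11
H2 returns [11]
H3 returns [11]
= [11]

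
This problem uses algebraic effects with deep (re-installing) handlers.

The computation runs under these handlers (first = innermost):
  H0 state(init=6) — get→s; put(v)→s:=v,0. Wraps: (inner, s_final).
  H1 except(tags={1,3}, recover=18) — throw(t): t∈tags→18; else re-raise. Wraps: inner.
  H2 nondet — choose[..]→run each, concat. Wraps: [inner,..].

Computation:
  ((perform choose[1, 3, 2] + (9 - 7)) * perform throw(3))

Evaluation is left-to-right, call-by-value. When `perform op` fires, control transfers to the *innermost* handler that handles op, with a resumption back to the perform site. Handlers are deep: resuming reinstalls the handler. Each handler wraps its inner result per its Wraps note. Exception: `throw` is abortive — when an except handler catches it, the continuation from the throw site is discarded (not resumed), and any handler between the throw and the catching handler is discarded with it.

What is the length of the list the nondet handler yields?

Answer: 3

Evaluation trace:
choose[1, 3, 2] @ H2
  branch[0] choose=1:
    throw(3) @ H1 caught ⇒ 18
    H2 returns [18]
  branch[1] choose=3:
    throw(3) @ H1 caught ⇒ 18
    H2 returns [18]
  branch[2] choose=2:
    throw(3) @ H1 caught ⇒ 18
    H2 returns [18]
= [18, 18, 18]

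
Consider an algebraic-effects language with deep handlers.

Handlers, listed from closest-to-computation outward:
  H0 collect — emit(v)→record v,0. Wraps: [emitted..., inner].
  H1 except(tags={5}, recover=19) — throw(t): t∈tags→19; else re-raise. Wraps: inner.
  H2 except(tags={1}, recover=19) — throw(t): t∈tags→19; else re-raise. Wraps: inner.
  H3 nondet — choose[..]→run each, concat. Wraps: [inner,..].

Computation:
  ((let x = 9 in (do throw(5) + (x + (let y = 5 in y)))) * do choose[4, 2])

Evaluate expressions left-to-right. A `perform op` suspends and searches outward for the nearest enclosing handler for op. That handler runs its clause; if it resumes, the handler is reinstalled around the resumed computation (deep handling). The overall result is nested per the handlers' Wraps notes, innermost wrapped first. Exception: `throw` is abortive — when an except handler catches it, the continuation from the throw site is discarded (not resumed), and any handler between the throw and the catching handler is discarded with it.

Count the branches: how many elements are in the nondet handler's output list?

Step-by-step:
throw(5) @ H1 caught ⇒ 19
H2 returns 19
H3 returns [19]
= [19]

Answer: 1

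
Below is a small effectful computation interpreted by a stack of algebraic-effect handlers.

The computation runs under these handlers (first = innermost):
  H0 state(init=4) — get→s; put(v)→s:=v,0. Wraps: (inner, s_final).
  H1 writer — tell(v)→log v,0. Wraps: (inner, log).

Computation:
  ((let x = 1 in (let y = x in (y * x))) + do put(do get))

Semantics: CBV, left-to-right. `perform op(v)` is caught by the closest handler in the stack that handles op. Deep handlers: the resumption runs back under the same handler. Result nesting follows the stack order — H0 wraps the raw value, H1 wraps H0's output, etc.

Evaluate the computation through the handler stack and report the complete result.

Answer: ((1, 4), ())

Step-by-step:
get @ H0 ⇒ 4
put(4) @ H0 ⇒ s:=4
H0 returns (1, 4)
H1 returns ((1, 4), ())
= ((1, 4), ())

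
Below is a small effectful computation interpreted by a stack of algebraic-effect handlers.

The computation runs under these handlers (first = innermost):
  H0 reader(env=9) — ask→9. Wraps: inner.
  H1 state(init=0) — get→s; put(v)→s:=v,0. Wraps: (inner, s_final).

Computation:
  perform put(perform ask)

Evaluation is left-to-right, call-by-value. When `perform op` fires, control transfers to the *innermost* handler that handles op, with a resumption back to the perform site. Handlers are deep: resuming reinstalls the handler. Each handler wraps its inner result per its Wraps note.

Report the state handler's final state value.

Answer: 9

Evaluation trace:
ask @ H0 ⇒ 9
put(9) @ H1 ⇒ s:=9
H0 returns 0
H1 returns (0, 9)
= (0, 9)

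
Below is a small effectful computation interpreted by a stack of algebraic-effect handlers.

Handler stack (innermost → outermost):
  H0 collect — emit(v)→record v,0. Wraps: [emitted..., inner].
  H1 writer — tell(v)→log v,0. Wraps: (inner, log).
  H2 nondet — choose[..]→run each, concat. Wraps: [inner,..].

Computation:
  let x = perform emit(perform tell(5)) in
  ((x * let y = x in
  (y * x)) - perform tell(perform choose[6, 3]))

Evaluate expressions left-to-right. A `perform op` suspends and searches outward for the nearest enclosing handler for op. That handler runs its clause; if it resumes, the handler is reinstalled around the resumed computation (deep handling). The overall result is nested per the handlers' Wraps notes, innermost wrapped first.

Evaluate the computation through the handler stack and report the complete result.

Answer: [([0, 0], (5, 6)), ([0, 0], (5, 3))]

Step-by-step:
tell(5) @ H1 ⇒ log+=5
emit(0) @ H0 ⇒ out+=0
choose[6, 3] @ H2
  branch[0] choose=6:
    tell(6) @ H1 ⇒ log+=6
    H0 returns [0, 0]
    H1 returns ([0, 0], (5, 6))
    H2 returns [([0, 0], (5, 6))]
  branch[1] choose=3:
    tell(3) @ H1 ⇒ log+=3
    H0 returns [0, 0]
    H1 returns ([0, 0], (5, 3))
    H2 returns [([0, 0], (5, 3))]
= [([0, 0], (5, 6)), ([0, 0], (5, 3))]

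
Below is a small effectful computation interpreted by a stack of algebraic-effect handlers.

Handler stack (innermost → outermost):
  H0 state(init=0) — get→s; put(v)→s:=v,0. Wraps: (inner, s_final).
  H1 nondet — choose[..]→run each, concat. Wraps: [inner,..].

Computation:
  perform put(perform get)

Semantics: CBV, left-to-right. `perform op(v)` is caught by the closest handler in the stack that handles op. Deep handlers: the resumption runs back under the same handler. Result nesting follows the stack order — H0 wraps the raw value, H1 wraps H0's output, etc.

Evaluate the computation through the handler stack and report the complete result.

Step-by-step:
get @ H0 ⇒ 0
put(0) @ H0 ⇒ s:=0
H0 returns (0, 0)
H1 returns [(0, 0)]
= [(0, 0)]

Answer: [(0, 0)]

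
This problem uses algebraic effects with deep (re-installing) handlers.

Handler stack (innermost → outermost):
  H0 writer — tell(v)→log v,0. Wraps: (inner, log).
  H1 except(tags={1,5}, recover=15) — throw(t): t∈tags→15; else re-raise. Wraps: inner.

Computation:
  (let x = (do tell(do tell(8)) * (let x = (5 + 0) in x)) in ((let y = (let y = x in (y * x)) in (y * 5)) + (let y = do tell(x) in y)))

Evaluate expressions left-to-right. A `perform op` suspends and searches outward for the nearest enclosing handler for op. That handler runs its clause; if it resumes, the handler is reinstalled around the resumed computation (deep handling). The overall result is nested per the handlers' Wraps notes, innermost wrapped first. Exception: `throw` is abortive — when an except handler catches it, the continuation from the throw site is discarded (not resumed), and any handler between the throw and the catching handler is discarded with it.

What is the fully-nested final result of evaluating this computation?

Working:
tell(8) @ H0 ⇒ log+=8
tell(0) @ H0 ⇒ log+=0
tell(0) @ H0 ⇒ log+=0
H0 returns (0, (8, 0, 0))
H1 returns (0, (8, 0, 0))
= (0, (8, 0, 0))

Answer: (0, (8, 0, 0))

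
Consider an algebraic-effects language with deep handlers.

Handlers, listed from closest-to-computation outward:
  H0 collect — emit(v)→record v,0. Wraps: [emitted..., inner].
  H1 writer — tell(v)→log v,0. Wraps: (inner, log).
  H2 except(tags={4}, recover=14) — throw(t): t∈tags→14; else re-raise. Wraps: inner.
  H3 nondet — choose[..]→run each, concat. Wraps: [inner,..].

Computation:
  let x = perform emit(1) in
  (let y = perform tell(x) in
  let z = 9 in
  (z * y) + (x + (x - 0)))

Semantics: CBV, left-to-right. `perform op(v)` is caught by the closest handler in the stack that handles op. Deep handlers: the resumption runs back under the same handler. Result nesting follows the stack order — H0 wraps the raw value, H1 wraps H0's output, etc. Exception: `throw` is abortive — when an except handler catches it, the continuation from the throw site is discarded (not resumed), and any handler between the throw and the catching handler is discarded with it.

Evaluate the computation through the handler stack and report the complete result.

Answer: [([1, 0], (0))]

Working:
emit(1) @ H0 ⇒ out+=1
tell(0) @ H1 ⇒ log+=0
H0 returns [1, 0]
H1 returns ([1, 0], (0))
H2 returns ([1, 0], (0))
H3 returns [([1, 0], (0))]
= [([1, 0], (0))]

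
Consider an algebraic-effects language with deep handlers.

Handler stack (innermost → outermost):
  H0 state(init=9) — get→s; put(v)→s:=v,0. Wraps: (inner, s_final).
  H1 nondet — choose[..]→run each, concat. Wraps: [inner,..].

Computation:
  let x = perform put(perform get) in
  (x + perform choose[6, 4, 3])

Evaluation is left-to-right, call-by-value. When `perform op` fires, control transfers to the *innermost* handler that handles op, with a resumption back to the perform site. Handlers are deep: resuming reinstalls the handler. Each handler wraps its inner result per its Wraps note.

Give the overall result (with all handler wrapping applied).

Answer: [(6, 9), (4, 9), (3, 9)]

Evaluation trace:
get @ H0 ⇒ 9
put(9) @ H0 ⇒ s:=9
choose[6, 4, 3] @ H1
  branch[0] choose=6:
    H0 returns (6, 9)
    H1 returns [(6, 9)]
  branch[1] choose=4:
    H0 returns (4, 9)
    H1 returns [(4, 9)]
  branch[2] choose=3:
    H0 returns (3, 9)
    H1 returns [(3, 9)]
= [(6, 9), (4, 9), (3, 9)]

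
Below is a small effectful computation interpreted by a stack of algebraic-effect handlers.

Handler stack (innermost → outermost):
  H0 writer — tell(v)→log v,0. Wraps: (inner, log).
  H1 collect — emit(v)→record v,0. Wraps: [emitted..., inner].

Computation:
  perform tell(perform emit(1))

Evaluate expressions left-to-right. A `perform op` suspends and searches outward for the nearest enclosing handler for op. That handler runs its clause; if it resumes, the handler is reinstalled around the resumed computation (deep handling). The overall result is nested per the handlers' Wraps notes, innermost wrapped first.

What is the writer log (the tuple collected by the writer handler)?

Answer: (0)

Evaluation trace:
emit(1) @ H1 ⇒ out+=1
tell(0) @ H0 ⇒ log+=0
H0 returns (0, (0))
H1 returns [1, (0, (0))]
= [1, (0, (0))]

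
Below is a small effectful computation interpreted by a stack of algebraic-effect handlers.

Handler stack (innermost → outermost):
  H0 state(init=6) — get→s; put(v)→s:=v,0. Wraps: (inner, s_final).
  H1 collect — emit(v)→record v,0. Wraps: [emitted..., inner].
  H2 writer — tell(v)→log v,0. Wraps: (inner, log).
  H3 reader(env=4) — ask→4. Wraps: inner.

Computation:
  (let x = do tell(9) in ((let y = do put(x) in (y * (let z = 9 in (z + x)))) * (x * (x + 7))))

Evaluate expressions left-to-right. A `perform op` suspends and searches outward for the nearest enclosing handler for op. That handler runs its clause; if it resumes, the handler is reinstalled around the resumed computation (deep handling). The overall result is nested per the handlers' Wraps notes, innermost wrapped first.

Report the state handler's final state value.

Step-by-step:
tell(9) @ H2 ⇒ log+=9
put(0) @ H0 ⇒ s:=0
H0 returns (0, 0)
H1 returns [(0, 0)]
H2 returns ([(0, 0)], (9))
H3 returns ([(0, 0)], (9))
= ([(0, 0)], (9))

Answer: 0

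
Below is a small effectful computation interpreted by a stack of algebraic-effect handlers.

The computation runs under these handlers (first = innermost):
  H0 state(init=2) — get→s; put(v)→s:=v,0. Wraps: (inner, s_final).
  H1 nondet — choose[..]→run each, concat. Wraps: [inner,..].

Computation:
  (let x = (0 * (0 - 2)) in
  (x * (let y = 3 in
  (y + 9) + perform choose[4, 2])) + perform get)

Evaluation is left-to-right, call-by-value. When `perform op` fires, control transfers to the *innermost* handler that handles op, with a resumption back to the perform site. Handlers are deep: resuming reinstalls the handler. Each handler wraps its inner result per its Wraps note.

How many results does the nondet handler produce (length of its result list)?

Step-by-step:
choose[4, 2] @ H1
  branch[0] choose=4:
    get @ H0 ⇒ 2
    H0 returns (2, 2)
    H1 returns [(2, 2)]
  branch[1] choose=2:
    get @ H0 ⇒ 2
    H0 returns (2, 2)
    H1 returns [(2, 2)]
= [(2, 2), (2, 2)]

Answer: 2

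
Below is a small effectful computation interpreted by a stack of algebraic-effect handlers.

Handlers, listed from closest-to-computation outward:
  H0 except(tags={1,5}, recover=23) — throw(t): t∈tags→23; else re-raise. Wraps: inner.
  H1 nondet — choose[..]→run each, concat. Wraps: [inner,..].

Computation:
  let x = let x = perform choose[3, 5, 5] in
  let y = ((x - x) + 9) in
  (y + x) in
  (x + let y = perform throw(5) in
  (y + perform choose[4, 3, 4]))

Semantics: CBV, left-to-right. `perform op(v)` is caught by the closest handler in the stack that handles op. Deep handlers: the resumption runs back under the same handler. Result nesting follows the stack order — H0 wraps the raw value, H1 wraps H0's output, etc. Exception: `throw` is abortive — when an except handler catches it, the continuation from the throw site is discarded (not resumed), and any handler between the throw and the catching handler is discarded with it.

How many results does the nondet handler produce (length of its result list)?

Answer: 3

Evaluation trace:
choose[3, 5, 5] @ H1
  branch[0] choose=3:
    throw(5) @ H0 caught ⇒ 23
    H1 returns [23]
  branch[1] choose=5:
    throw(5) @ H0 caught ⇒ 23
    H1 returns [23]
  branch[2] choose=5:
    throw(5) @ H0 caught ⇒ 23
    H1 returns [23]
= [23, 23, 23]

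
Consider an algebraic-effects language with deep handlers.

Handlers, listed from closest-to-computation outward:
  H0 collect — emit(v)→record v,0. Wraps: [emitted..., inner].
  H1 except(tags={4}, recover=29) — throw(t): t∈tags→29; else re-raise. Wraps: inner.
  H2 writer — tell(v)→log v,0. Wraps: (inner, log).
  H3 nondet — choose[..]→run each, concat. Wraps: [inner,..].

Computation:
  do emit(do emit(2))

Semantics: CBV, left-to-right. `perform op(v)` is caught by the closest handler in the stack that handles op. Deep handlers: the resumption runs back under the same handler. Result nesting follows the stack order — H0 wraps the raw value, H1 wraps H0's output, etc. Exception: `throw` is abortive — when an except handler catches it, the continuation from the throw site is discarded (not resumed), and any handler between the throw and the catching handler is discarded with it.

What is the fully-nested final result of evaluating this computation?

Answer: [([2, 0, 0], ())]

Step-by-step:
emit(2) @ H0 ⇒ out+=2
emit(0) @ H0 ⇒ out+=0
H0 returns [2, 0, 0]
H1 returns [2, 0, 0]
H2 returns ([2, 0, 0], ())
H3 returns [([2, 0, 0], ())]
= [([2, 0, 0], ())]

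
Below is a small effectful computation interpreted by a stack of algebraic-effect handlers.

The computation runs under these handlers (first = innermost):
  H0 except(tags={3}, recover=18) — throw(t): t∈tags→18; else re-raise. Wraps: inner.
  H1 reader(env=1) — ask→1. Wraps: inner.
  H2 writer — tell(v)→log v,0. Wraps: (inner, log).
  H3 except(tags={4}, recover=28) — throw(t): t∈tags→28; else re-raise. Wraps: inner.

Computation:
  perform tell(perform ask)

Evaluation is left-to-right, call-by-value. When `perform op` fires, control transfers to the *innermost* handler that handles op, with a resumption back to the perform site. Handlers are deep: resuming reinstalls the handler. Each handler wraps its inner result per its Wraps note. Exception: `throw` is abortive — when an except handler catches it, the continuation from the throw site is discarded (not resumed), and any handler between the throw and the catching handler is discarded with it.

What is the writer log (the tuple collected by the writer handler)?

Evaluation trace:
ask @ H1 ⇒ 1
tell(1) @ H2 ⇒ log+=1
H0 returns 0
H1 returns 0
H2 returns (0, (1))
H3 returns (0, (1))
= (0, (1))

Answer: (1)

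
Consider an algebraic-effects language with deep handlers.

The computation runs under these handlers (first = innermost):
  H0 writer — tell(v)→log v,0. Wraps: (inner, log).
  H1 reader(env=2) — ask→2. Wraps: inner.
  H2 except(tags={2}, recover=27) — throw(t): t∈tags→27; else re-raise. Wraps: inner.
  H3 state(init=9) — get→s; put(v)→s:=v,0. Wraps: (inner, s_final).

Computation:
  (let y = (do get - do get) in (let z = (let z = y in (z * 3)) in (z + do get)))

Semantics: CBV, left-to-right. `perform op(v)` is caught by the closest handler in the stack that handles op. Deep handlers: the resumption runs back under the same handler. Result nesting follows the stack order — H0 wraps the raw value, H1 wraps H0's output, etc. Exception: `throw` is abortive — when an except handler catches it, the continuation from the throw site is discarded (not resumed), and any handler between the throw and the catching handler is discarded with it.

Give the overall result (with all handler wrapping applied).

Answer: ((9, ()), 9)

Step-by-step:
get @ H3 ⇒ 9
get @ H3 ⇒ 9
get @ H3 ⇒ 9
H0 returns (9, ())
H1 returns (9, ())
H2 returns (9, ())
H3 returns ((9, ()), 9)
= ((9, ()), 9)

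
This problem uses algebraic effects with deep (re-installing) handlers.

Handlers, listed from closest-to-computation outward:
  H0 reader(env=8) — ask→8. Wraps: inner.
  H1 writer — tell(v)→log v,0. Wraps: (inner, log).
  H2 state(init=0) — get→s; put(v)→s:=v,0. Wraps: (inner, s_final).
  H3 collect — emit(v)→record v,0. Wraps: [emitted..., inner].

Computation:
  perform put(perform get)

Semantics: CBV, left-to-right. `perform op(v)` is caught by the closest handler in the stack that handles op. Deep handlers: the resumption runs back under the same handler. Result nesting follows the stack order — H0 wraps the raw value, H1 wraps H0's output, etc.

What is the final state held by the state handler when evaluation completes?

Answer: 0

Working:
get @ H2 ⇒ 0
put(0) @ H2 ⇒ s:=0
H0 returns 0
H1 returns (0, ())
H2 returns ((0, ()), 0)
H3 returns [((0, ()), 0)]
= [((0, ()), 0)]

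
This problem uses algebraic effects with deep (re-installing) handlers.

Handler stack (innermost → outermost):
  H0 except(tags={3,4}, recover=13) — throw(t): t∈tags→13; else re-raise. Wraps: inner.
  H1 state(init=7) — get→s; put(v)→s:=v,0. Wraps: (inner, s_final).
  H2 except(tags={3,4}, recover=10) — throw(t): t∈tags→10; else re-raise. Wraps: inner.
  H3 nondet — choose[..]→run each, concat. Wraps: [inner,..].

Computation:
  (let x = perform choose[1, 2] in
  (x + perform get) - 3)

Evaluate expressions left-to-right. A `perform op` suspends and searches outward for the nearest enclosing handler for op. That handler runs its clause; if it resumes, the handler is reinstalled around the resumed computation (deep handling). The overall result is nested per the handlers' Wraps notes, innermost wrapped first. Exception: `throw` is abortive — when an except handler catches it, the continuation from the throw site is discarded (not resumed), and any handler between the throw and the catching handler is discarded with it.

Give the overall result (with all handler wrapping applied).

Step-by-step:
choose[1, 2] @ H3
  branch[0] choose=1:
    get @ H1 ⇒ 7
    H0 returns 5
    H1 returns (5, 7)
    H2 returns (5, 7)
    H3 returns [(5, 7)]
  branch[1] choose=2:
    get @ H1 ⇒ 7
    H0 returns 6
    H1 returns (6, 7)
    H2 returns (6, 7)
    H3 returns [(6, 7)]
= [(5, 7), (6, 7)]

Answer: [(5, 7), (6, 7)]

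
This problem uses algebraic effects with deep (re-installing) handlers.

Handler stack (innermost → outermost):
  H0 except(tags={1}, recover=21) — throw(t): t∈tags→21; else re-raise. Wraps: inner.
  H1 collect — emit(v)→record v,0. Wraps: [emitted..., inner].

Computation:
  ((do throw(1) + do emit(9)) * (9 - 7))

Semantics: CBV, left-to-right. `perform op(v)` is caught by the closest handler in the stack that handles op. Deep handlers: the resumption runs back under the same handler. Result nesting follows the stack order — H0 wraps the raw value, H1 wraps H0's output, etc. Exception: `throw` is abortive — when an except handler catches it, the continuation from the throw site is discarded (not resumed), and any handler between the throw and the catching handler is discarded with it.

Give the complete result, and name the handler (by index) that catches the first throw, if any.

Answer: [21] ; first throw caught by: H0

Working:
throw(1) @ H0 caught ⇒ 21
H1 returns [21]
= [21]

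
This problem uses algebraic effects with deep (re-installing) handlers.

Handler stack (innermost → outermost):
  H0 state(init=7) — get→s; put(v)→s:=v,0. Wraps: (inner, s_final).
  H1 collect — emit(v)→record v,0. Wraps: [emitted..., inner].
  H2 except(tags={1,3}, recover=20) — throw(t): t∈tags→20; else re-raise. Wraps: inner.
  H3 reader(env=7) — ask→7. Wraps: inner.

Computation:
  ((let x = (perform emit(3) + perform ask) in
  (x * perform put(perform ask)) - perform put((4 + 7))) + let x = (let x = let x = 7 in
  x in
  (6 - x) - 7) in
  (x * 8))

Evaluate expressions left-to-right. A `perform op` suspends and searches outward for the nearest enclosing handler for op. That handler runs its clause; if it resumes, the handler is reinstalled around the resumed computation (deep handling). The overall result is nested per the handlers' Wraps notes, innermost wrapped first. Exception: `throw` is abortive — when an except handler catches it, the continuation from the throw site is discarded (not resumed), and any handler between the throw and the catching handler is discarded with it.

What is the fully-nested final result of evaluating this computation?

Evaluation trace:
emit(3) @ H1 ⇒ out+=3
ask @ H3 ⇒ 7
ask @ H3 ⇒ 7
put(7) @ H0 ⇒ s:=7
put(11) @ H0 ⇒ s:=11
H0 returns (-64, 11)
H1 returns [3, (-64, 11)]
H2 returns [3, (-64, 11)]
H3 returns [3, (-64, 11)]
= [3, (-64, 11)]

Answer: [3, (-64, 11)]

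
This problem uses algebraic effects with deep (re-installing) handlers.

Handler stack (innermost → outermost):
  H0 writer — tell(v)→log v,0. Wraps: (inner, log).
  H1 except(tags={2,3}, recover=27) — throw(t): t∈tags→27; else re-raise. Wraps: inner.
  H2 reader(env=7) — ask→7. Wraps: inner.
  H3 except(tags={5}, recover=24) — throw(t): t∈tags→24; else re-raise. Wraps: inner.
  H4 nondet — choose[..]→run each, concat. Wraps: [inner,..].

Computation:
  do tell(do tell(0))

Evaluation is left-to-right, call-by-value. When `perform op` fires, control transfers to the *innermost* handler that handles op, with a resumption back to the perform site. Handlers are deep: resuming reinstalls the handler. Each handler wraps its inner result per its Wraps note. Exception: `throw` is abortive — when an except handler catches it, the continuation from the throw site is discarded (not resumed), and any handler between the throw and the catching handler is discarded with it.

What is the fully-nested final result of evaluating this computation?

Working:
tell(0) @ H0 ⇒ log+=0
tell(0) @ H0 ⇒ log+=0
H0 returns (0, (0, 0))
H1 returns (0, (0, 0))
H2 returns (0, (0, 0))
H3 returns (0, (0, 0))
H4 returns [(0, (0, 0))]
= [(0, (0, 0))]

Answer: [(0, (0, 0))]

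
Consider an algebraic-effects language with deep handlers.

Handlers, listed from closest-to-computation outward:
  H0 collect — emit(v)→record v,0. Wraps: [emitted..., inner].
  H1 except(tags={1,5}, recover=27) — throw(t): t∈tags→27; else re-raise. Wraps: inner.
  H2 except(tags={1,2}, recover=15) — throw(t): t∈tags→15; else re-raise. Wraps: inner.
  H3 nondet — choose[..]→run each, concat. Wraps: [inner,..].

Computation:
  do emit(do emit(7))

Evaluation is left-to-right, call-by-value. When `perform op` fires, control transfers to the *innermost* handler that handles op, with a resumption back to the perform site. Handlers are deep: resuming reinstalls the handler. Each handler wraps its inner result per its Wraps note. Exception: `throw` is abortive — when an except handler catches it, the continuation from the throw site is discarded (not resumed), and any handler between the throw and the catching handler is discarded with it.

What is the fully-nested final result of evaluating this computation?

Working:
emit(7) @ H0 ⇒ out+=7
emit(0) @ H0 ⇒ out+=0
H0 returns [7, 0, 0]
H1 returns [7, 0, 0]
H2 returns [7, 0, 0]
H3 returns [[7, 0, 0]]
= [[7, 0, 0]]

Answer: [[7, 0, 0]]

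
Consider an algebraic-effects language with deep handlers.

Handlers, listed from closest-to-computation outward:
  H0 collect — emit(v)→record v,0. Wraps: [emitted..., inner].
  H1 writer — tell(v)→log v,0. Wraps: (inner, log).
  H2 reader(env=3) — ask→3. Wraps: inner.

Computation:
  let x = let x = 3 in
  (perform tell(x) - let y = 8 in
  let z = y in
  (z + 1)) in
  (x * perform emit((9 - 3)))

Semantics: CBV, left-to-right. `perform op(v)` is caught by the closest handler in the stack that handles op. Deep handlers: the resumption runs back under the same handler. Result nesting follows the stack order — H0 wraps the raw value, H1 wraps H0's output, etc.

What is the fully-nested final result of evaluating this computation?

Answer: ([6, 0], (3))

Step-by-step:
tell(3) @ H1 ⇒ log+=3
emit(6) @ H0 ⇒ out+=6
H0 returns [6, 0]
H1 returns ([6, 0], (3))
H2 returns ([6, 0], (3))
= ([6, 0], (3))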